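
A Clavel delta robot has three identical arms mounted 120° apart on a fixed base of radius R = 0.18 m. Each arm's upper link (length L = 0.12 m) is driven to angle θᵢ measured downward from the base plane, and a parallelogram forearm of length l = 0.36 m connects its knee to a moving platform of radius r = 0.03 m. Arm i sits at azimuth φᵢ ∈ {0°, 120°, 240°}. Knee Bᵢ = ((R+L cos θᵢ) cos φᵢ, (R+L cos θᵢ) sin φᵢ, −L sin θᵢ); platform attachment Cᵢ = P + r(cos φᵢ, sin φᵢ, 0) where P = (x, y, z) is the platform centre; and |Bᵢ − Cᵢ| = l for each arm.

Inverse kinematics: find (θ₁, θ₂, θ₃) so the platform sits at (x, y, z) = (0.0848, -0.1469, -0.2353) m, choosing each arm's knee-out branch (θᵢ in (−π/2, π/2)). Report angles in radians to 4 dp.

θ₁ = -0.3487, θ₂ = 1.3966, θ₃ = -0.3489

arm 1 (φ=0.0°): x'=0.0848, y'=-0.1469
  A cos θ + B sin θ = C:  0.0652·cos θ + -0.2353·sin θ = 0.1417
  γ=atan2(-0.2353,0.0652)=-1.3005;  ψ=arccos(0.5803)=0.9517;  θ1=γ+ψ≈-0.3487
φ2=120.0° → target in arm frame (-0.1696, 0.0000)
  A cos θ + B sin θ = C:  0.3196·cos θ + -0.2353·sin θ = -0.1763
  √(A²+B²)=0.3969;  θ2 = -0.6346+2.0312 ≈ 1.3966
φ3=240.0° → target in arm frame (0.0848, 0.1469)
  A=0.0652, B=-0.2353, C=(l²−L²−A²−y'²−z²)/(2L)=0.1417
  γ=atan2(-0.2353,0.0652)=-1.3006;  ψ=arccos(0.5804)=0.9516;  θ3=γ+ψ≈-0.3489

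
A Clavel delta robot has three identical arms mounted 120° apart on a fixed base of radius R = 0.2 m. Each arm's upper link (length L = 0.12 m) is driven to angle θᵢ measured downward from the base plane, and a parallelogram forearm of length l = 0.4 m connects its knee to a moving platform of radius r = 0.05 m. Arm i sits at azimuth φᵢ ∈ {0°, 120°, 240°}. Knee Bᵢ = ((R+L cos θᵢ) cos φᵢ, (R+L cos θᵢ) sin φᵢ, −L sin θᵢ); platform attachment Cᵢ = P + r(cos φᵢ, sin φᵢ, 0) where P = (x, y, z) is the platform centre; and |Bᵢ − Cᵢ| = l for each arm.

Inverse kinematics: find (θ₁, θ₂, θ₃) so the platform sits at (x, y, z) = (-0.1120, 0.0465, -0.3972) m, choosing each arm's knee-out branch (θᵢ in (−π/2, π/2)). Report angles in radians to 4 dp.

arm 1 (φ=0.0°): x'=-0.1120, y'=0.0465
  A cos θ + B sin θ = C:  0.2620·cos θ + -0.3972·sin θ = -0.3457
  θ1 = atan2(B,A) + arccos(C/0.4758) = 1.3964
rotate P by −φ2: (0.0963, 0.0737, -0.3972)
  A=0.0537, B=-0.3972, C=(l²−L²−A²−y'²−z²)/(2L)=-0.0854
  γ=atan2(-0.3972,0.0537)=-1.4363;  ψ=arccos(-0.2130)=1.7855;  θ2=γ+ψ≈0.3491
rotate P by −φ3: (0.0157, -0.1202, -0.3972)
  A cos θ + B sin θ = C:  0.1343·cos θ + -0.3972·sin θ = -0.1861
  θ3 = atan2(B,A) + arccos(C/0.4193) = 0.7858

θ₁ = 1.3964, θ₂ = 0.3491, θ₃ = 0.7858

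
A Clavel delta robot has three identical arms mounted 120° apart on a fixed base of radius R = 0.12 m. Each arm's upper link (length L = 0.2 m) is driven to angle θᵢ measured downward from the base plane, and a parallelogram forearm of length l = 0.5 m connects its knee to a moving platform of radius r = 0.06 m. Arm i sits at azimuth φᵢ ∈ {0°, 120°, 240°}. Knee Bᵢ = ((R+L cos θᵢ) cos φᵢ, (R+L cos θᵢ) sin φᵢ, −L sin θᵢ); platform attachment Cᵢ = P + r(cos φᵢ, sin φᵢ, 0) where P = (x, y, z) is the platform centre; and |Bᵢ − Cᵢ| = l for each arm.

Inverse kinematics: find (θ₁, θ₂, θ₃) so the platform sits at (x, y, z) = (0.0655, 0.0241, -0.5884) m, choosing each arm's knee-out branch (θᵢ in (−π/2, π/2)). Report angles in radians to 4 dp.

arm 1 (φ=0.0°): x'=0.0655, y'=0.0241
  A=-0.0055, B=-0.5884, C=(l²−L²−A²−y'²−z²)/(2L)=-0.3421
  γ=atan2(-0.5884,-0.0055)=-1.5801;  ψ=arccos(-0.5813)=2.1911;  θ1=γ+ψ≈0.6110
rotate P by −φ2: (-0.0119, -0.0688, -0.5884)
  A cos θ + B sin θ = C:  0.0719·cos θ + -0.5884·sin θ = -0.3653
  γ=atan2(-0.5884,0.0719)=-1.4492;  ψ=arccos(-0.6162)=2.2347;  θ2=γ+ψ≈0.7855
φ3=240.0° → target in arm frame (-0.0536, 0.0447)
  A=0.1136, B=-0.5884, C=(l²−L²−A²−y'²−z²)/(2L)=-0.3778
  γ=atan2(-0.5884,0.1136)=-1.3800;  ψ=arccos(-0.6304)=2.2529;  θ3=γ+ψ≈0.8729

θ₁ = 0.6110, θ₂ = 0.7855, θ₃ = 0.8729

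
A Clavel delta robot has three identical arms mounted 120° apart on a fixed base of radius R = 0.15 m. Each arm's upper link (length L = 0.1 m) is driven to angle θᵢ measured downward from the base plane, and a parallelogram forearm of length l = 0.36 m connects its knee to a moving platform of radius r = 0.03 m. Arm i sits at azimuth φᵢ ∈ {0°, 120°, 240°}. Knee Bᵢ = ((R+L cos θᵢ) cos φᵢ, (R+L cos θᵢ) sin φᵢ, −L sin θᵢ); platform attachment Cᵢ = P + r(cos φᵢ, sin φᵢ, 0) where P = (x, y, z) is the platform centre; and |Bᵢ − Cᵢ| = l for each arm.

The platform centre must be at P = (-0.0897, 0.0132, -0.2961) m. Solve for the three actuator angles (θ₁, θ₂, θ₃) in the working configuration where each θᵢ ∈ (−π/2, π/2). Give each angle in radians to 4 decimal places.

θ₁ = 0.7855, θ₂ = -0.1741, θ₃ = -0.0001

rotate P by −φ1: (-0.0897, 0.0132, -0.2961)
  A=0.2097, B=-0.2961, C=(l²−L²−A²−y'²−z²)/(2L)=-0.0611
  √(A²+B²)=0.3628;  θ1 = -0.9546+1.7400 ≈ 0.7855
arm 2 (φ=120.0°): x'=0.0563, y'=0.0711
  A cos θ + B sin θ = C:  0.0637·cos θ + -0.2961·sin θ = 0.1141
  θ2 = atan2(B,A) + arccos(C/0.3029) = -0.1741
arm 3 (φ=240.0°): x'=0.0334, y'=-0.0843
  A=0.0866, B=-0.2961, C=(l²−L²−A²−y'²−z²)/(2L)=0.0866
  γ=atan2(-0.2961,0.0866)=-1.2863;  ψ=arccos(0.2808)=1.2862;  θ3=γ+ψ≈-0.0001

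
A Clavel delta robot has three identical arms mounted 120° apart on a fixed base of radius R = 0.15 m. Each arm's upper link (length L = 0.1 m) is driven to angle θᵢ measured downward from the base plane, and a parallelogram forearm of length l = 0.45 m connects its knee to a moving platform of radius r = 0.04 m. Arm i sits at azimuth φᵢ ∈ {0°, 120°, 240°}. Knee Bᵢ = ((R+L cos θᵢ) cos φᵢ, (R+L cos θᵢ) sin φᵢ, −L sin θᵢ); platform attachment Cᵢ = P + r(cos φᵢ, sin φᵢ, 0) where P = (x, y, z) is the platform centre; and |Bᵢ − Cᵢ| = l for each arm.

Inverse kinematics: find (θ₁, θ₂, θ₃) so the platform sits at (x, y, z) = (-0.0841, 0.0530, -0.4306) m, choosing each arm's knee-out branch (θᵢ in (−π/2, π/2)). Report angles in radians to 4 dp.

arm 1 (φ=0.0°): x'=-0.0841, y'=0.0530
  A cos θ + B sin θ = C:  0.1941·cos θ + -0.4306·sin θ = -0.1670
  γ=atan2(-0.4306,0.1941)=-1.1473;  ψ=arccos(-0.3536)=1.9322;  θ1=γ+ψ≈0.7849
rotate P by −φ2: (0.0879, 0.0463, -0.4306)
  A=0.0221, B=-0.4306, C=(l²−L²−A²−y'²−z²)/(2L)=0.0223
  γ=atan2(-0.4306,0.0221)=-1.5196;  ψ=arccos(0.0516)=1.5192;  θ2=γ+ψ≈-0.0005
arm 3 (φ=240.0°): x'=-0.0038, y'=-0.0993
  A cos θ + B sin θ = C:  0.1138·cos θ + -0.4306·sin θ = -0.0787
  γ=atan2(-0.4306,0.1138)=-1.3123;  ψ=arccos(-0.1768)=1.7485;  θ3=γ+ψ≈0.4362

θ₁ = 0.7849, θ₂ = -0.0005, θ₃ = 0.4362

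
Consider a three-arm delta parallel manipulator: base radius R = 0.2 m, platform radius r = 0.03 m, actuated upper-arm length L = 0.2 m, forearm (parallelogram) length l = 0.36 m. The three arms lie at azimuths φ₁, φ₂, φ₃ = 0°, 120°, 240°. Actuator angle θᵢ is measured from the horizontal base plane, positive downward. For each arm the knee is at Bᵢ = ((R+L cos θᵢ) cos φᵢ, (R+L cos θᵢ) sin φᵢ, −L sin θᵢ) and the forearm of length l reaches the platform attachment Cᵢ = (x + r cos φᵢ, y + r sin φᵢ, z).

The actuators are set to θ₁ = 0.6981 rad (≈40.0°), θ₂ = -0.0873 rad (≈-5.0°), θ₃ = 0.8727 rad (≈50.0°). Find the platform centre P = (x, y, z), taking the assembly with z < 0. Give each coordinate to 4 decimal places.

arm 1 at φ=0.0°: ρ1 = 0.3232;  O1 = (0.3232, 0.0000, -0.1286)
arm 2 at φ=120.0°: ρ2 = 0.3692;  O2 = (-0.1846, 0.3198, 0.0174)
arm 3 at φ=240.0°: ρ3 = 0.2986;  O3 = (-0.1493, -0.2586, -0.1532)
eliminate P² terms by subtracting sphere 1 from 2 and 3
[-1.0157 0.6395 0.2920]·P = 0.0156;  [-0.9450 -0.5171 -0.0493]·P = -0.0084
Cramer: x(z) = -0.0024+0.1057z;  y(z) = 0.0206-0.2886z
into |P−O₁|² = l²: 1.0945z² + 0.1763z + -0.0066 = 0;  Δ = 0.0600;  z = -0.1925 or 0.0314 → z<0 root = -0.1925
x = -0.0228, y = 0.0762

(-0.0228, 0.0762, -0.1925)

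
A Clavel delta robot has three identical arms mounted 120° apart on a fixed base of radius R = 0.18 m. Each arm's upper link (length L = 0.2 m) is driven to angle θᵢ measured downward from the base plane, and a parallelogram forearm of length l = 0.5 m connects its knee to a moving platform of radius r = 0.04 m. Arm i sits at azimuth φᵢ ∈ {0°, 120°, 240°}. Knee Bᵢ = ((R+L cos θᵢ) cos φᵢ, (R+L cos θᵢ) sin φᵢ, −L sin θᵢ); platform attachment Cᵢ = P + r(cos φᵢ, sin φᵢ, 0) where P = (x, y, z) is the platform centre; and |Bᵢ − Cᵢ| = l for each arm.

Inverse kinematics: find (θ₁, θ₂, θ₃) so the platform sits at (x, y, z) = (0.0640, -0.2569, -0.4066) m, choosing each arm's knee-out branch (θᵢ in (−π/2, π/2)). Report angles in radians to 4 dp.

rotate P by −φ1: (0.0640, -0.2569, -0.4066)
  A cos θ + B sin θ = C:  0.0760·cos θ + -0.4066·sin θ = -0.0677
  θ1 = atan2(B,A) + arccos(C/0.4136) = 0.3493
φ2=120.0° → target in arm frame (-0.2545, 0.0730)
  A cos θ + B sin θ = C:  0.3945·cos θ + -0.4066·sin θ = -0.2907
  √(A²+B²)=0.5665;  θ2 = -0.8005+2.1096 ≈ 1.3091
arm 3 (φ=240.0°): x'=0.1905, y'=0.1839
  e−x'=-0.0505;  (l²−L²−(e−x')²−y'²−z²)/2L = 0.0208
  θ3 = atan2(B,A) + arccos(C/0.4097) = -0.1743

θ₁ = 0.3493, θ₂ = 1.3091, θ₃ = -0.1743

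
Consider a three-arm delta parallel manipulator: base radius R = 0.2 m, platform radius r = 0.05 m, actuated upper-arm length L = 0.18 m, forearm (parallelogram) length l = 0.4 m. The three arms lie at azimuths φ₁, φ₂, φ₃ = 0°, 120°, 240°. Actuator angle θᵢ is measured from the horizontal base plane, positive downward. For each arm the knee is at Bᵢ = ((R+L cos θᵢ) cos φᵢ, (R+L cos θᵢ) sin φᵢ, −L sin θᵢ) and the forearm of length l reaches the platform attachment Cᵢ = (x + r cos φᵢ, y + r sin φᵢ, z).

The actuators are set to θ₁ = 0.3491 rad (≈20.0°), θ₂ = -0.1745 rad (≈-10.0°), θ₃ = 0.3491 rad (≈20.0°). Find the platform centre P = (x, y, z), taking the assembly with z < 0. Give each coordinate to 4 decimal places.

(-0.0259, 0.0449, -0.2588)

φ1=0.0°: virtual centre (0.3191, 0.0000, -0.0616), radius l
S2 = (0.3273·cos120.0°, 0.3273·sin120.0°, 0.0313) = (-0.1636, 0.2834, 0.0313)
arm 3 at φ=240.0°: ρ3 = 0.3191;  S3 = (-0.1596, -0.2764, -0.0616)
|S₂|²−|S₁|² = 0.0024;  |S₃|²−|S₁|² = 0.0000
linear system: -0.9656x+0.5668y = 0.0024−0.1856z; -0.9574x+-0.5528y = 0.0000−0.0000z
det = 1.0764;  x = -0.0013+0.0953z,  y = 0.0022+-0.1651z
into |P−S₁|² = l²: 1.0364z² + 0.0613z + -0.0536 = 0;  Δ = 0.2258;  z = -0.2588 or 0.1996 → z<0 root = -0.2588
x = -0.0259, y = 0.0449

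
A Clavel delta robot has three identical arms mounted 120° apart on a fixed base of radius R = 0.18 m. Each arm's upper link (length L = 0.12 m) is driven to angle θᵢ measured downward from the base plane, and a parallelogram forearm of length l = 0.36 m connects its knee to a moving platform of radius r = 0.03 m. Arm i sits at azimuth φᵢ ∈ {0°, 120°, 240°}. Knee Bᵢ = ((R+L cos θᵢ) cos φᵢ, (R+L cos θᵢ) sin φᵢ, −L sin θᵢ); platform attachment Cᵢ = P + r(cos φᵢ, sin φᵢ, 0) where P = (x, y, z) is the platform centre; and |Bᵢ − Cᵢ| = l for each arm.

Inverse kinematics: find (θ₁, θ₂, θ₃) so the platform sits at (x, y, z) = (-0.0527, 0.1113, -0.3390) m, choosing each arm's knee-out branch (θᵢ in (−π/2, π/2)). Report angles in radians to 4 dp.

θ₁ = 1.1347, θ₂ = 0.0872, θ₃ = 1.2218

φ1=0.0° → target in arm frame (-0.0527, 0.1113)
  A cos θ + B sin θ = C:  0.2027·cos θ + -0.3390·sin θ = -0.2216
  θ1 = atan2(B,A) + arccos(C/0.3950) = 1.1347
arm 2 (φ=120.0°): x'=0.1227, y'=-0.0100
  e−x'=0.0273;  (l²−L²−(e−x')²−y'²−z²)/2L = -0.0024
  θ2 = atan2(B,A) + arccos(C/0.3401) = 0.0872
arm 3 (φ=240.0°): x'=-0.0700, y'=-0.1013
  A cos θ + B sin θ = C:  0.2200·cos θ + -0.3390·sin θ = -0.2433
  γ=atan2(-0.3390,0.2200)=-0.9951;  ψ=arccos(-0.6021)=2.2169;  θ3=γ+ψ≈1.2218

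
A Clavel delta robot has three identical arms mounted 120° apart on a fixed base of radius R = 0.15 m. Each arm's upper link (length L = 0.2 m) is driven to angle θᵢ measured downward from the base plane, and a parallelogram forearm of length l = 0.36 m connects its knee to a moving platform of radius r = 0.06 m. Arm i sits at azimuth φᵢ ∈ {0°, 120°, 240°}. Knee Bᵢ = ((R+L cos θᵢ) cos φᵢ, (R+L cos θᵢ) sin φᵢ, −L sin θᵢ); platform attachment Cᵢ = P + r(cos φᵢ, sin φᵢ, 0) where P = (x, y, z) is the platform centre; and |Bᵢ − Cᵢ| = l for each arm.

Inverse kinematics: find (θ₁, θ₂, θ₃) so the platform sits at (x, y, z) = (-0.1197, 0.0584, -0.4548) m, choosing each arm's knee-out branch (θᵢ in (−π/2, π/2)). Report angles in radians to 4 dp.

θ₁ = 1.3966, θ₂ = 0.6982, θ₃ = 1.0473

rotate P by −φ1: (-0.1197, 0.0584, -0.4548)
  A=0.2097, B=-0.4548, C=(l²−L²−A²−y'²−z²)/(2L)=-0.4116
  γ=atan2(-0.4548,0.2097)=-1.1388;  ψ=arccos(-0.8218)=2.5354;  θ1=γ+ψ≈1.3966
rotate P by −φ2: (0.1104, 0.0745, -0.4548)
  A=-0.0204, B=-0.4548, C=(l²−L²−A²−y'²−z²)/(2L)=-0.3080
  θ2 = atan2(B,A) + arccos(C/0.4553) = 0.6982
φ3=240.0° → target in arm frame (0.0093, -0.1329)
  A=0.0807, B=-0.4548, C=(l²−L²−A²−y'²−z²)/(2L)=-0.3535
  γ=atan2(-0.4548,0.0807)=-1.3951;  ψ=arccos(-0.7654)=2.4424;  θ3=γ+ψ≈1.0473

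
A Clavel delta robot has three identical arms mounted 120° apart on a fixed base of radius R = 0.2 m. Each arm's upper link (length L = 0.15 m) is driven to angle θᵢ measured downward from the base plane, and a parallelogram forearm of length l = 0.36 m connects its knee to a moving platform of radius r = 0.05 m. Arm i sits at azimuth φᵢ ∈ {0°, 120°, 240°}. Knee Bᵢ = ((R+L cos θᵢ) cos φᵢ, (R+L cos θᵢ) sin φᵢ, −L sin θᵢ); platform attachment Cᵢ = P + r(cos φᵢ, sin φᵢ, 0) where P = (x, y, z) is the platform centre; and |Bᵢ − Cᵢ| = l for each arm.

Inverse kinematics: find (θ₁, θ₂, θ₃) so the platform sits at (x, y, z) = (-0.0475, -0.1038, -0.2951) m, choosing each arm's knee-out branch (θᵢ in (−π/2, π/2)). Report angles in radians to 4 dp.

rotate P by −φ1: (-0.0475, -0.1038, -0.2951)
  e−x'=0.1975;  (l²−L²−(e−x')²−y'²−z²)/2L = -0.0992
  √(A²+B²)=0.3551;  θ1 = -0.9810+1.8540 ≈ 0.8730
rotate P by −φ2: (-0.0661, 0.0930, -0.2951)
  A=0.2161, B=-0.2951, C=(l²−L²−A²−y'²−z²)/(2L)=-0.1179
  γ=atan2(-0.2951,0.2161)=-0.9386;  ψ=arccos(-0.3222)=1.8989;  θ2=γ+ψ≈0.9602
φ3=240.0° → target in arm frame (0.1136, 0.0108)
  e−x'=0.0364;  (l²−L²−(e−x')²−y'²−z²)/2L = 0.0619
  √(A²+B²)=0.2973;  θ3 = -1.4482+1.3610 ≈ -0.0872

θ₁ = 0.8730, θ₂ = 0.9602, θ₃ = -0.0872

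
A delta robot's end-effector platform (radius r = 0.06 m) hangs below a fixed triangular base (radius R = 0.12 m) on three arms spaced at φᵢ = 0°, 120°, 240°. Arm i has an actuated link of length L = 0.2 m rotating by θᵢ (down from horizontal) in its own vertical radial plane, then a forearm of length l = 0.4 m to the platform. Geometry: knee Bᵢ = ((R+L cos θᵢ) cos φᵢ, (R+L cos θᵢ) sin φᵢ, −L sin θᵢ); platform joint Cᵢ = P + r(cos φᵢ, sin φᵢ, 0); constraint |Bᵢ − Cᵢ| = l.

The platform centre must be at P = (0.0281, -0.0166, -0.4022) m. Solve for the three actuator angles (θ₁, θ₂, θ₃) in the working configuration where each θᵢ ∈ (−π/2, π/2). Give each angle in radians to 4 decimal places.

θ₁ = 0.3492, θ₂ = 0.5238, θ₃ = 0.4365

arm 1 (φ=0.0°): x'=0.0281, y'=-0.0166
  A=0.0319, B=-0.4022, C=(l²−L²−A²−y'²−z²)/(2L)=-0.1076
  γ=atan2(-0.4022,0.0319)=-1.4916;  ψ=arccos(-0.2668)=1.8409;  θ1=γ+ψ≈0.3492
rotate P by −φ2: (-0.0284, -0.0160, -0.4022)
  A cos θ + B sin θ = C:  0.0884·cos θ + -0.4022·sin θ = -0.1246
  √(A²+B²)=0.4118;  θ2 = -1.3544+1.8782 ≈ 0.5238
arm 3 (φ=240.0°): x'=0.0003, y'=0.0326
  e−x'=0.0597;  (l²−L²−(e−x')²−y'²−z²)/2L = -0.1160
  γ=atan2(-0.4022,0.0597)=-1.4235;  ψ=arccos(-0.2852)=1.8600;  θ3=γ+ψ≈0.4365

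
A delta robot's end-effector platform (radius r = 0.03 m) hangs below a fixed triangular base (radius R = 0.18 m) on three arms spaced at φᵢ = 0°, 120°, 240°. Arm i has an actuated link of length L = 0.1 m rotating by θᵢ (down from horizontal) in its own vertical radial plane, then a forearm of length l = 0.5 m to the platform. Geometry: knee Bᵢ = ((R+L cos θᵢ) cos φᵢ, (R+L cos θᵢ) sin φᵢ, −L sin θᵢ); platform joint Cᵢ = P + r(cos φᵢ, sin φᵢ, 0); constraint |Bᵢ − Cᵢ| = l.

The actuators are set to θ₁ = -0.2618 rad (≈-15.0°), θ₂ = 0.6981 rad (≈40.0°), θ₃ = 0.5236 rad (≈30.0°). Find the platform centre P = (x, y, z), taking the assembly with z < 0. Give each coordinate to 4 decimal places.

(0.1106, -0.0213, -0.4548)

centre 1 = (0.2466·cos0.0°, 0.2466·sin0.0°, 0.0259) = (0.2466, 0.0000, 0.0259)
φ2=120.0°: virtual centre (-0.1133, 0.1962, -0.0643), radius l
φ3=240.0°: virtual centre (-0.1183, -0.2049, -0.0500), radius l
subtract pairs → two planes through P
plane₁₂: -0.7198x+0.3925y+-0.1803z = -0.0060
Cramer: x(z) = 0.0062-0.2295z;  y(z) = -0.0038+0.0384z
into |P−centre ₁|² = l²: 1.0542z² + 0.0583z + -0.1916 = 0;  Δ = 0.8111;  z = -0.4548 or 0.3995 → z<0 root = -0.4548
x = 0.1106, y = -0.0213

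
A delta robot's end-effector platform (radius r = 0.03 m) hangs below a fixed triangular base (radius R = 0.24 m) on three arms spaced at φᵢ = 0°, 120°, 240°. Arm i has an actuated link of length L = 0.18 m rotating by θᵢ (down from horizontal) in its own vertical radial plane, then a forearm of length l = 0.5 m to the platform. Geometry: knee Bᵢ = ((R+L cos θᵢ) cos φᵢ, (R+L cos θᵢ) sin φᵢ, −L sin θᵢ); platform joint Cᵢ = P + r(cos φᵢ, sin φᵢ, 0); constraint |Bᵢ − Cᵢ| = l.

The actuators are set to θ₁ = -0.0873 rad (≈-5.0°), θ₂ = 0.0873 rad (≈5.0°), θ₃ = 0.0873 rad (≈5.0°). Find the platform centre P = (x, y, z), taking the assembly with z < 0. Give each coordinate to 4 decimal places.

(0.0171, 0.0000, -0.3182)

φ1=0.0°: virtual centre (0.3893, 0.0000, 0.0157), radius l
φ2=120.0°: virtual centre (-0.1947, 0.3372, -0.0157), radius l
S3 = (0.3893·cos240.0°, 0.3893·sin240.0°, -0.0157) = (-0.1947, -0.3372, -0.0157)
|S₂|²−|S₁|² = 0.0000;  |S₃|²−|S₁|² = 0.0000
linear system: -1.1679x+0.6743y = 0.0000−-0.0628z; -1.1679x+-0.6743y = 0.0000−-0.0628z
det = 1.5751;  x = 0.0000+-0.0537z,  y = 0.0000+0.0000z
quadratic in z: (1.0029)z²+(0.0105)z+(-0.0982)=0, √Δ=0.6277 → z ∈ {-0.3182, 0.3077}; z = -0.3182 (taking z<0)
x = 0.0171, y = 0.0000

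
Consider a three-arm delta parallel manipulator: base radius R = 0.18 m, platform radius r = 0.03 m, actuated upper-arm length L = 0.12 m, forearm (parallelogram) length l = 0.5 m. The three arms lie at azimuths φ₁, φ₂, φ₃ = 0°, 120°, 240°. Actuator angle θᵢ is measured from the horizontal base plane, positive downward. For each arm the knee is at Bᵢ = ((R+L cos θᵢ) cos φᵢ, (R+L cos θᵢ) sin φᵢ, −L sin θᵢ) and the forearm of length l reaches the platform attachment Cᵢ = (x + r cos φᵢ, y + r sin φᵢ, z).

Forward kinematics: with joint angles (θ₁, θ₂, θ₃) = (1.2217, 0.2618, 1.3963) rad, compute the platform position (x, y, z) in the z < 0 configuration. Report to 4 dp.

S1 = (0.1910·cos0.0°, 0.1910·sin0.0°, -0.1128) = (0.1910, 0.0000, -0.1128)
S2 = (0.2659·cos120.0°, 0.2659·sin120.0°, -0.0311) = (-0.1330, 0.2303, -0.0311)
φ3=240.0°: virtual centre (-0.0854, -0.1479, -0.1182), radius l
eliminate P² terms by subtracting sphere 1 from 2 and 3
[-0.6480 0.4606 0.1634]·P = 0.0225;  [-0.5529 -0.2959 -0.0108]·P = -0.0061
Cramer: x(z) = -0.0086+0.0971z;  y(z) = 0.0366-0.2181z
quadratic in z: (1.0570)z²+(0.1708)z+(-0.1961)=0, √Δ=0.9264 → z ∈ {-0.5190, 0.3574}; z = -0.5190 (taking z<0)
x = -0.0590, y = 0.1498

(-0.0590, 0.1498, -0.5190)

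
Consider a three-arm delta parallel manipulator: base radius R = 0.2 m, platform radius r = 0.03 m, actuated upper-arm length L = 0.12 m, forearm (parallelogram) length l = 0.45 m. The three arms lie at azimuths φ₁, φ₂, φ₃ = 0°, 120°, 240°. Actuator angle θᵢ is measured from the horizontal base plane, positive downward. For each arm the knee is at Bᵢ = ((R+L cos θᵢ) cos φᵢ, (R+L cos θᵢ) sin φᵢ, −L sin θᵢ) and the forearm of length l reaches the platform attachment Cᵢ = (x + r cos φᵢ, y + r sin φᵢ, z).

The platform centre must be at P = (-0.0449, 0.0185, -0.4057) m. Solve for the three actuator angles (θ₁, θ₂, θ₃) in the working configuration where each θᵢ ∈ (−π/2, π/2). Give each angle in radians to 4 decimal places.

θ₁ = 0.6976, θ₂ = 0.2614, θ₃ = 0.4363

φ1=0.0° → target in arm frame (-0.0449, 0.0185)
  e−x'=0.2149;  (l²−L²−(e−x')²−y'²−z²)/2L = -0.0959
  γ=atan2(-0.4057,0.2149)=-1.0837;  ψ=arccos(-0.2089)=1.7812;  θ1=γ+ψ≈0.6976
arm 2 (φ=120.0°): x'=0.0385, y'=0.0296
  A cos θ + B sin θ = C:  0.1315·cos θ + -0.4057·sin θ = 0.0222
  θ2 = atan2(B,A) + arccos(C/0.4265) = 0.2614
rotate P by −φ3: (0.0064, -0.0481, -0.4057)
  e−x'=0.1636;  (l²−L²−(e−x')²−y'²−z²)/2L = -0.0232
  γ=atan2(-0.4057,0.1636)=-1.1875;  ψ=arccos(-0.0530)=1.6238;  θ3=γ+ψ≈0.4363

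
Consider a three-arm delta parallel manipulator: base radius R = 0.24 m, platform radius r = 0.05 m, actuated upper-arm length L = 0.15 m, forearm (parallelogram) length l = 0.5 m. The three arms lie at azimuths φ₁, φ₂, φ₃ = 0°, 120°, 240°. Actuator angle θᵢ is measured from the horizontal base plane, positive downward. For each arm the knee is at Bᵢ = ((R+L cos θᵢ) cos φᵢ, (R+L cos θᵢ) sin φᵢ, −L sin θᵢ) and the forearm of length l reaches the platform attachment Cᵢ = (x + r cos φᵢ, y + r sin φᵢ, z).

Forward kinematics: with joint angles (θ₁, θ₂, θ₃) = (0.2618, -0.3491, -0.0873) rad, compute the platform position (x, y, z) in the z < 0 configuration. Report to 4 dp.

arm 1 at φ=0.0°: e+L cos θ1 = 0.3349;  centre 1 = (0.3349, 0.0000, -0.0388)
arm 2 at φ=120.0°: e+L cos θ2 = 0.3310;  centre 2 = (-0.1655, 0.2866, 0.0513)
arm 3 at φ=240.0°: e+L cos θ3 = 0.3394;  centre 3 = (-0.1697, -0.2940, 0.0131)
subtract pairs → two planes through P
linear system: -1.0007x+0.5732y = -0.0015−0.1803z; -1.0092x+-0.5879y = 0.0017−0.1038z
det = 1.1668;  x = -0.0001+0.1418z,  y = -0.0028+-0.0669z
quadratic in z: (1.0246)z²+(-0.0170)z+(-0.1363)=0, √Δ=0.7475 → z ∈ {-0.3565, 0.3731}; z = -0.3565 (taking z<0)
x = -0.0507, y = 0.0211

(-0.0507, 0.0211, -0.3565)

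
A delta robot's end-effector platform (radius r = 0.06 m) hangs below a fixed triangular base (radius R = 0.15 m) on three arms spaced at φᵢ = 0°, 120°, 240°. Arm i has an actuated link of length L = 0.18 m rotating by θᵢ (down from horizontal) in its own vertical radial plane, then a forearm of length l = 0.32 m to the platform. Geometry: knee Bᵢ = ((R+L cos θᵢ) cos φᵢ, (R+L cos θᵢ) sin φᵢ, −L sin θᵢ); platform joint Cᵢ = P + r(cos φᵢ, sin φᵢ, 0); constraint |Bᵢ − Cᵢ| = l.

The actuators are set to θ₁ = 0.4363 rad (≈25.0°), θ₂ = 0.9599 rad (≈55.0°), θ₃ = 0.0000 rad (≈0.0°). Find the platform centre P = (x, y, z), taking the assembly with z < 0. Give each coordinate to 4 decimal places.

(0.0138, -0.1127, -0.2561)

φ1=0.0°: virtual centre (0.2531, 0.0000, -0.0761), radius l
arm 2 at φ=120.0°: (R−r)+L cos θ2 = 0.1932;  S2 = (-0.0966, 0.1674, -0.1474)
φ3=240.0°: virtual centre (-0.1350, -0.2338, 0.0000), radius l
eliminate P² terms by subtracting sphere 1 from 2 and 3
plane₁₂: -0.6995x+0.3347y+-0.1428z = -0.0108
det = 0.5870;  x = 0.0069+-0.0270z,  y = -0.0179+0.3701z
into |P−S₁|² = l²: 1.1377z² + 0.1522z + -0.0356 = 0;  Δ = 0.1854;  z = -0.2561 or 0.1223 → z<0 root = -0.2561
x = 0.0138, y = -0.1127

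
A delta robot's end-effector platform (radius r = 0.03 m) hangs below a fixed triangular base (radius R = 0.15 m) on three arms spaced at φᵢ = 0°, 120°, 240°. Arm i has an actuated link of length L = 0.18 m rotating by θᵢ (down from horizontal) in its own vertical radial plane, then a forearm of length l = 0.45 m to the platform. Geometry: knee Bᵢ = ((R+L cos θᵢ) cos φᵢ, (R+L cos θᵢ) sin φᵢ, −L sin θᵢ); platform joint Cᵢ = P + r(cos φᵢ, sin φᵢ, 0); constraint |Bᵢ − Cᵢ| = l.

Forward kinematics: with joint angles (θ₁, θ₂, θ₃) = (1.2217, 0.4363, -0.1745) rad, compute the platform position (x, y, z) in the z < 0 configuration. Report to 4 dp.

φ1=0.0°: virtual centre (0.1816, 0.0000, -0.1691), radius l
arm 2 at φ=120.0°: e+L cos θ2 = 0.2831;  S2 = (-0.1416, 0.2452, -0.0761)
arm 3 at φ=240.0°: e+L cos θ3 = 0.2973;  S3 = (-0.1486, -0.2574, 0.0313)
eliminate P² terms by subtracting sphere 1 from 2 and 3
plane₁₂: -0.6463x+0.4904y+0.1862z = 0.0244
det = 0.6566;  x = -0.0399+0.4453z,  y = -0.0028+0.2072z
quadratic in z: (1.2412)z²+(0.1399)z+(-0.1249)=0, √Δ=0.7997 → z ∈ {-0.3785, 0.2658}; z = -0.3785 (taking z<0)
x = -0.2084, y = -0.0813

(-0.2084, -0.0813, -0.3785)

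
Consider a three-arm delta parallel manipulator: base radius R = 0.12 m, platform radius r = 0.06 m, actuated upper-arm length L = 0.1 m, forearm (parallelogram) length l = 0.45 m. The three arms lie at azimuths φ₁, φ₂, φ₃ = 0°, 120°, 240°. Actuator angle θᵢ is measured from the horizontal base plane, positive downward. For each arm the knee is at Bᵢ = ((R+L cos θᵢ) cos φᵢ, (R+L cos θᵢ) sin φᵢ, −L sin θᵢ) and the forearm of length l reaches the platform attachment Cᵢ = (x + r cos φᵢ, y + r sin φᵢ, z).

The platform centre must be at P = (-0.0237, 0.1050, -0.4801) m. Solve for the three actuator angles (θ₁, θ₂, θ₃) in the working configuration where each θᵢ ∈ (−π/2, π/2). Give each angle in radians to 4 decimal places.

arm 1 (φ=0.0°): x'=-0.0237, y'=0.1050
  A cos θ + B sin θ = C:  0.0837·cos θ + -0.4801·sin θ = -0.2801
  θ1 = atan2(B,A) + arccos(C/0.4873) = 0.7850
arm 2 (φ=120.0°): x'=0.1028, y'=-0.0320
  e−x'=-0.0428;  (l²−L²−(e−x')²−y'²−z²)/2L = -0.2042
  θ2 = atan2(B,A) + arccos(C/0.4820) = 0.3487
arm 3 (φ=240.0°): x'=-0.0791, y'=-0.0730
  e−x'=0.1391;  (l²−L²−(e−x')²−y'²−z²)/2L = -0.3134
  θ3 = atan2(B,A) + arccos(C/0.4998) = 0.9596

θ₁ = 0.7850, θ₂ = 0.3487, θ₃ = 0.9596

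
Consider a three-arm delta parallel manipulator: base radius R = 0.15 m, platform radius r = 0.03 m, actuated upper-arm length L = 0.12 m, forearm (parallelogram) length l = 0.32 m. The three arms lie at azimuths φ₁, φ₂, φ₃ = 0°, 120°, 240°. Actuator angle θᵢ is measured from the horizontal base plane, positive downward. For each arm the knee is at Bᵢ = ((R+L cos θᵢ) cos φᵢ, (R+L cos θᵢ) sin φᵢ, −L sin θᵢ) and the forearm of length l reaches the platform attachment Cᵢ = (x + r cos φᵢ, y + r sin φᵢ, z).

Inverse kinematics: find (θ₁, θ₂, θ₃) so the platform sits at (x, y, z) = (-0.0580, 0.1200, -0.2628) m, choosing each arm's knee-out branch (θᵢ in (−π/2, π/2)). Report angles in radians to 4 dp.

θ₁ = 0.9597, θ₂ = -0.3493, θ₃ = 1.0469

φ1=0.0° → target in arm frame (-0.0580, 0.1200)
  e−x'=0.1780;  (l²−L²−(e−x')²−y'²−z²)/2L = -0.1131
  θ1 = atan2(B,A) + arccos(C/0.3174) = 0.9597
φ2=120.0° → target in arm frame (0.1329, -0.0098)
  A cos θ + B sin θ = C:  -0.0129·cos θ + -0.2628·sin θ = 0.0778
  θ2 = atan2(B,A) + arccos(C/0.2631) = -0.3493
arm 3 (φ=240.0°): x'=-0.0749, y'=-0.1102
  A cos θ + B sin θ = C:  0.1949·cos θ + -0.2628·sin θ = -0.1300
  θ3 = atan2(B,A) + arccos(C/0.3272) = 1.0469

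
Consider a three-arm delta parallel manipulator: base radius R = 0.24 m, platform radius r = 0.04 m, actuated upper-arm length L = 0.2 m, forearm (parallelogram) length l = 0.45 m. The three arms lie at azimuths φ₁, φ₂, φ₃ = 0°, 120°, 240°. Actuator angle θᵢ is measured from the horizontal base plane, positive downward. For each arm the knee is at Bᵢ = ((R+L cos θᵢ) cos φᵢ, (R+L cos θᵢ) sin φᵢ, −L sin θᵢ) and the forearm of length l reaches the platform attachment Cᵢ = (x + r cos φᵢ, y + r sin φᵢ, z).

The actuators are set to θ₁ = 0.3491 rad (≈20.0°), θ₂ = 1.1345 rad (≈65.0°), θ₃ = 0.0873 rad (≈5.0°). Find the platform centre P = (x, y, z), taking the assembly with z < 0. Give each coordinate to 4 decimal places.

S1 = (0.3879·cos0.0°, 0.3879·sin0.0°, -0.0684) = (0.3879, 0.0000, -0.0684)
S2 = (0.2845·cos120.0°, 0.2845·sin120.0°, -0.1813) = (-0.1423, 0.2464, -0.1813)
S3 = (0.3992·cos240.0°, 0.3992·sin240.0°, -0.0174) = (-0.1996, -0.3458, -0.0174)
eliminate P² terms by subtracting sphere 1 from 2 and 3
[-1.0604 0.4928 -0.2257]·P = -0.0414;  [-1.1751 -0.6915 0.1019]·P = 0.0045
det = 1.3124;  x = 0.0201+-0.0806z,  y = -0.0407+0.2845z
quadratic in z: (1.0874)z²+(0.1730)z+(-0.0609)=0, √Δ=0.5428 → z ∈ {-0.3291, 0.1700}; z = -0.3291 (taking z<0)
x = 0.0466, y = -0.1343

(0.0466, -0.1343, -0.3291)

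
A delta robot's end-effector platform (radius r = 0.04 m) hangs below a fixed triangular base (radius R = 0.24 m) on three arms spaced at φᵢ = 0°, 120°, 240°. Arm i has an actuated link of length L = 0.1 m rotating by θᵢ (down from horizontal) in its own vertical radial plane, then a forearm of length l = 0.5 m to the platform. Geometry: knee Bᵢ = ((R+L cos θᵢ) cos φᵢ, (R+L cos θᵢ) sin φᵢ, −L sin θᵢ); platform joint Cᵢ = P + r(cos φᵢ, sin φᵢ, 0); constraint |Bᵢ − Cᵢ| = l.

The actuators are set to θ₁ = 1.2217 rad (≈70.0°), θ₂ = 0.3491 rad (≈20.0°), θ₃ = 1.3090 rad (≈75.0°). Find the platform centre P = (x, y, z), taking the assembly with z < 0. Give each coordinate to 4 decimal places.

centre 1 = (0.2342·cos0.0°, 0.2342·sin0.0°, -0.0940) = (0.2342, 0.0000, -0.0940)
centre 2 = (0.2940·cos120.0°, 0.2940·sin120.0°, -0.0342) = (-0.1470, 0.2546, -0.0342)
centre 3 = (0.2259·cos240.0°, 0.2259·sin240.0°, -0.0966) = (-0.1129, -0.1956, -0.0966)
eliminate P² terms by subtracting sphere 1 from 2 and 3
plane₁₂: -0.7624x+0.5092y+0.1195z = 0.0239
det = 0.6518;  x = -0.0117+0.0676z,  y = 0.0294+-0.1335z
into |P−centre ₁|² = l²: 1.0224z² + 0.1468z + -0.1798 = 0;  Δ = 0.7569;  z = -0.4973 or 0.3537 → z<0 root = -0.4973
x = -0.0454, y = 0.0957

(-0.0454, 0.0957, -0.4973)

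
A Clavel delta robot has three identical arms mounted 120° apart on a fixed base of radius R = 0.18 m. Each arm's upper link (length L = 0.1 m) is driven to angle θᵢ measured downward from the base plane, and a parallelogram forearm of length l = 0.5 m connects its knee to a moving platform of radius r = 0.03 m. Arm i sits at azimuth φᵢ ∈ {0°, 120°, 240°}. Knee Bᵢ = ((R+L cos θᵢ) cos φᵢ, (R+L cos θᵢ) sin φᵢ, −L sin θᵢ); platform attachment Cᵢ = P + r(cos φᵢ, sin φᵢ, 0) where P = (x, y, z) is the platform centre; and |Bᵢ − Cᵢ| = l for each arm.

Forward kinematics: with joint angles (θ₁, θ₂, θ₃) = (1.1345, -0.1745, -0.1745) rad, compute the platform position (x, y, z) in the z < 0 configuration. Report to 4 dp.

(-0.1738, 0.0000, -0.4312)

φ1=0.0°: virtual centre (0.1923, 0.0000, -0.0906), radius l
O2 = (0.2485·cos120.0°, 0.2485·sin120.0°, 0.0174) = (-0.1242, 0.2152, 0.0174)
arm 3 at φ=240.0°: (R−r)+L cos θ3 = 0.2485;  O3 = (-0.1242, -0.2152, 0.0174)
eliminate P² terms by subtracting sphere 1 from 2 and 3
plane₁₂: -0.6330x+0.4304y+0.2160z = 0.0169
det = 0.5449;  x = -0.0266+0.3412z,  y = 0.0000+0.0000z
quadratic in z: (1.1164)z²+(0.0319)z+(-0.1939)=0, √Δ=0.9310 → z ∈ {-0.4312, 0.4027}; z = -0.4312 (taking z<0)
x = -0.1738, y = 0.0000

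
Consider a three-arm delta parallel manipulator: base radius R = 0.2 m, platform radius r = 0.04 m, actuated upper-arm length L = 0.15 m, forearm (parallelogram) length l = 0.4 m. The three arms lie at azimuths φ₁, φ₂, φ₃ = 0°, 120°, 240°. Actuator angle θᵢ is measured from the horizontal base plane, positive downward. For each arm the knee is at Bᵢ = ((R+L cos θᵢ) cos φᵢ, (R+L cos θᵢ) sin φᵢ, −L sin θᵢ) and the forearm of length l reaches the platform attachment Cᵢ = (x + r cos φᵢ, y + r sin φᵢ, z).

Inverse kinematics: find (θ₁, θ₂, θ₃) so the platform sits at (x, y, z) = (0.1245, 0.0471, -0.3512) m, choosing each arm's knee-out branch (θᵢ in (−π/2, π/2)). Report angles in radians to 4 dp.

arm 1 (φ=0.0°): x'=0.1245, y'=0.0471
  A=0.0355, B=-0.3512, C=(l²−L²−A²−y'²−z²)/(2L)=0.0356
  γ=atan2(-0.3512,0.0355)=-1.4701;  ψ=arccos(0.1009)=1.4698;  θ1=γ+ψ≈-0.0003
rotate P by −φ2: (-0.0215, -0.1314, -0.3512)
  e−x'=0.1815;  (l²−L²−(e−x')²−y'²−z²)/2L = -0.1201
  √(A²+B²)=0.3953;  θ2 = -1.0939+1.8795 ≈ 0.7856
φ3=240.0° → target in arm frame (-0.1030, 0.0843)
  A=0.2630, B=-0.3512, C=(l²−L²−A²−y'²−z²)/(2L)=-0.2071
  √(A²+B²)=0.4388;  θ3 = -0.9280+2.0624 ≈ 1.1344

θ₁ = -0.0003, θ₂ = 0.7856, θ₃ = 1.1344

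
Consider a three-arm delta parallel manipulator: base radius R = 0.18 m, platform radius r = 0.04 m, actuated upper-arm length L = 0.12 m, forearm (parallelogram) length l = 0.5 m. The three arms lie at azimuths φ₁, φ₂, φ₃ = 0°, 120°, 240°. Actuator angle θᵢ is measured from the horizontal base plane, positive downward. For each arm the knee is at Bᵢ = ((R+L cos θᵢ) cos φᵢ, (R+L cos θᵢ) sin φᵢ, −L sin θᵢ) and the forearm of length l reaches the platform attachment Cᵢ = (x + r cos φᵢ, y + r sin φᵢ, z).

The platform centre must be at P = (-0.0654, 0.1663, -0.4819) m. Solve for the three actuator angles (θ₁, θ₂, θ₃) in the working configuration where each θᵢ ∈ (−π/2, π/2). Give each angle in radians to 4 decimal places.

θ₁ = 0.9600, θ₂ = -0.0874, θ₃ = 1.1345

rotate P by −φ1: (-0.0654, 0.1663, -0.4819)
  e−x'=0.2054;  (l²−L²−(e−x')²−y'²−z²)/2L = -0.2770
  θ1 = atan2(B,A) + arccos(C/0.5238) = 0.9600
φ2=120.0° → target in arm frame (0.1767, -0.0265)
  A cos θ + B sin θ = C:  -0.0367·cos θ + -0.4819·sin θ = 0.0055
  θ2 = atan2(B,A) + arccos(C/0.4833) = -0.0874
φ3=240.0° → target in arm frame (-0.1113, -0.1398)
  A cos θ + B sin θ = C:  0.2513·cos θ + -0.4819·sin θ = -0.3305
  θ3 = atan2(B,A) + arccos(C/0.5435) = 1.1345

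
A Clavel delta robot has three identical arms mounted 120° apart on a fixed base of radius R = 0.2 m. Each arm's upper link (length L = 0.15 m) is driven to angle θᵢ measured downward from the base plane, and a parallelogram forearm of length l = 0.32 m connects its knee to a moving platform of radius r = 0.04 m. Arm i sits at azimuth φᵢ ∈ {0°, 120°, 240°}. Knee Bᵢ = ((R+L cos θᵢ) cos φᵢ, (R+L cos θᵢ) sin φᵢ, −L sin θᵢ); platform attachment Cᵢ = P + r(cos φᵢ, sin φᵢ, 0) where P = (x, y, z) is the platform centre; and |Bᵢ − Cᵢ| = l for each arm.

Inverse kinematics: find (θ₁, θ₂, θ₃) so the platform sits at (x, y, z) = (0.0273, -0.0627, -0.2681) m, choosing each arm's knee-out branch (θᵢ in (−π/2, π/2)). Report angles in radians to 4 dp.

φ1=0.0° → target in arm frame (0.0273, -0.0627)
  A cos θ + B sin θ = C:  0.1327·cos θ + -0.2681·sin θ = -0.0451
  θ1 = atan2(B,A) + arccos(C/0.2991) = 0.6108
arm 2 (φ=120.0°): x'=-0.0679, y'=0.0077
  A cos θ + B sin θ = C:  0.2279·cos θ + -0.2681·sin θ = -0.1467
  θ2 = atan2(B,A) + arccos(C/0.3519) = 1.1345
rotate P by −φ3: (0.0406, 0.0550, -0.2681)
  A cos θ + B sin θ = C:  0.1194·cos θ + -0.2681·sin θ = -0.0308
  γ=atan2(-0.2681,0.1194)=-1.1520;  ψ=arccos(-0.1050)=1.6760;  θ3=γ+ψ≈0.5240

θ₁ = 0.6108, θ₂ = 1.1345, θ₃ = 0.5240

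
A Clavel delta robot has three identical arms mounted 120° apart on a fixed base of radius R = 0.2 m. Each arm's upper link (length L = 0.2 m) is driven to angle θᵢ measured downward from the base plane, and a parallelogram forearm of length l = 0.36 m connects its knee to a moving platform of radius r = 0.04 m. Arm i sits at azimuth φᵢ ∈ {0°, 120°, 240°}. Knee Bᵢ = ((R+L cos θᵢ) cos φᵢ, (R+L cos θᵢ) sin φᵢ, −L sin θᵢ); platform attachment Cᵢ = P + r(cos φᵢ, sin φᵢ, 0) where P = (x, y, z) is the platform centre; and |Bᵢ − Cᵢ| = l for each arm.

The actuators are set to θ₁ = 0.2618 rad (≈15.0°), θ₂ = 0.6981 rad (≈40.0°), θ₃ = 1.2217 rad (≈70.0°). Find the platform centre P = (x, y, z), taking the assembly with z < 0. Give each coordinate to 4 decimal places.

φ1=0.0°: virtual centre (0.3532, 0.0000, -0.0518), radius l
centre 2 = (0.3132·cos120.0°, 0.3132·sin120.0°, -0.1286) = (-0.1566, 0.2713, -0.1286)
arm 3 at φ=240.0°: e+L cos θ3 = 0.2284;  centre 3 = (-0.1142, -0.1978, -0.1879)
|centre ₂|²−|centre ₁|² = -0.0128;  |centre ₃|²−|centre ₁|² = -0.0399
linear system: -1.0196x+0.5425y = -0.0128−-0.1536z; -0.9348x+-0.3956y = -0.0399−-0.2723z
det = 0.9105;  x = 0.0293+-0.2290z,  y = 0.0316+-0.1473z
quadratic in z: (1.0741)z²+(0.2425)z+(-0.0211)=0, √Δ=0.3864 → z ∈ {-0.2928, 0.0670}; z = -0.2928 (taking z<0)
x = 0.0964, y = 0.0747

(0.0964, 0.0747, -0.2928)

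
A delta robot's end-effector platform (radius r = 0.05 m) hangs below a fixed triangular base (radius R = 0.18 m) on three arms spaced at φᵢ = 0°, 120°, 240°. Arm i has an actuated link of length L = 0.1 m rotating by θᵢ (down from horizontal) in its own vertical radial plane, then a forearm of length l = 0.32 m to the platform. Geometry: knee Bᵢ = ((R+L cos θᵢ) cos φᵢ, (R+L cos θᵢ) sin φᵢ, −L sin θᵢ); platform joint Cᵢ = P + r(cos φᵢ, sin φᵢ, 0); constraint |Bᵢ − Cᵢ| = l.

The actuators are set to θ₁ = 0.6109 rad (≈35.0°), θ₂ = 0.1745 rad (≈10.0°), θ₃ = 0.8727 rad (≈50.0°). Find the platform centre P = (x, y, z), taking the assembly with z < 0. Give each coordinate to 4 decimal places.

(-0.0064, 0.0578, -0.2841)

S1 = (0.2119·cos0.0°, 0.2119·sin0.0°, -0.0574) = (0.2119, 0.0000, -0.0574)
arm 2 at φ=120.0°: ρ2 = 0.2285;  S2 = (-0.1142, 0.1979, -0.0174)
S3 = (0.1943·cos240.0°, 0.1943·sin240.0°, -0.0766) = (-0.0971, -0.1682, -0.0766)
|S₂|²−|S₁|² = 0.0043;  |S₃|²−|S₁|² = -0.0046
linear system: -0.6523x+0.3957y = 0.0043−0.0800z; -0.6181x+-0.3365y = -0.0046−-0.0385z
Cramer: x(z) = 0.0008+0.0252z;  y(z) = 0.0122-0.1606z
sphere 1 gives Az²+Bz+C=0 with A=1.0264, B=0.1002, C=-0.0544;  B²−4AC=0.2333;  roots -0.2841, 0.1865;  negative root z = -0.2841
x = -0.0064, y = 0.0578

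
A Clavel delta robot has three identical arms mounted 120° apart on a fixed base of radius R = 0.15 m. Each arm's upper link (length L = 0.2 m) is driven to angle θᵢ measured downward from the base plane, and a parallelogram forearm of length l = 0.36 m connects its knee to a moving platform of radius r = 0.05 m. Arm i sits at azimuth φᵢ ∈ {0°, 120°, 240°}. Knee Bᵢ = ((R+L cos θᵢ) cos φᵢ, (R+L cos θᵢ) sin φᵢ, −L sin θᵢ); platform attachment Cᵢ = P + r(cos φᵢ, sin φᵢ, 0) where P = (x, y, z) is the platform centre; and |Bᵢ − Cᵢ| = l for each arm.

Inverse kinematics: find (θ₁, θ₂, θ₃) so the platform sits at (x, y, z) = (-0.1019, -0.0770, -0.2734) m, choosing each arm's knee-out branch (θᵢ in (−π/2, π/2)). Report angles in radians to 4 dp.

rotate P by −φ1: (-0.1019, -0.0770, -0.2734)
  A=0.2019, B=-0.2734, C=(l²−L²−A²−y'²−z²)/(2L)=-0.0796
  γ=atan2(-0.2734,0.2019)=-0.9347;  ψ=arccos(-0.2342)=1.8072;  θ1=γ+ψ≈0.8725
φ2=120.0° → target in arm frame (-0.0157, 0.1267)
  e−x'=0.1157;  (l²−L²−(e−x')²−y'²−z²)/2L = -0.0365
  θ2 = atan2(B,A) + arccos(C/0.2969) = 0.5238
φ3=240.0° → target in arm frame (0.1176, -0.0497)
  e−x'=-0.0176;  (l²−L²−(e−x')²−y'²−z²)/2L = 0.0302
  γ=atan2(-0.2734,-0.0176)=-1.6352;  ψ=arccos(0.1101)=1.4605;  θ3=γ+ψ≈-0.1747

θ₁ = 0.8725, θ₂ = 0.5238, θ₃ = -0.1747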